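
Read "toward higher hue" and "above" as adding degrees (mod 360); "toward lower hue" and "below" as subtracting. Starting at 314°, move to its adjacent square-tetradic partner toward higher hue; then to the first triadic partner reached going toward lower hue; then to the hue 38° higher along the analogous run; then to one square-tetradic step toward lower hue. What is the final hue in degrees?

232°

square ↑ +90°: 314 + 90 = 404 → 404 − 360 = 44°
triadic ↓ −120°: 44 − 120 = -76 → -76 + 360 = 284°
analog 38° ↑ +38°: 284 + 38 = 322°
square ↓ −90°: 322 − 90 = 232°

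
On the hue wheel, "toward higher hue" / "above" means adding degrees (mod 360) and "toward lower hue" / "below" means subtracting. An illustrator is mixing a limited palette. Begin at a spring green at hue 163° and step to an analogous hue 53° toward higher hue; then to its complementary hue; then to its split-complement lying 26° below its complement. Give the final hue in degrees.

190°

analog 53° ↑ +53°: 163 + 53 = 216°
complement +180°: 216 + 180 = 396 → 396 − 360 = 36°
split-comp 26° ↓ +154°: 36 + 154 = 190°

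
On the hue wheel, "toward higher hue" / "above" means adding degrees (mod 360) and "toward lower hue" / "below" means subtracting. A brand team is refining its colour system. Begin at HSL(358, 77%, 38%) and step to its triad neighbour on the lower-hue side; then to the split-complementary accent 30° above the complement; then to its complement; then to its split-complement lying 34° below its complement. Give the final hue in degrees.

54°

−120° (triadic ↓): 358 − 120 = 238°
+210° (split-comp 30° ↑): 238 + 210 = 448 → 448 − 360 = 88°
+180° (complement): 88 + 180 = 268°
+146° (split-comp 34° ↓): 268 + 146 = 414 → 414 − 360 = 54°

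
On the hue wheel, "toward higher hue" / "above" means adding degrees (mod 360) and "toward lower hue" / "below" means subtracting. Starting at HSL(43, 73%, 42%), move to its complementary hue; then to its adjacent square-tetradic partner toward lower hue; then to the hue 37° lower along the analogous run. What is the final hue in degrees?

43 + 180 = 223°   (complement)
223 − 90 = 133°   (square ↓)
133 − 37 = 96°   (analog 37° ↓)

96°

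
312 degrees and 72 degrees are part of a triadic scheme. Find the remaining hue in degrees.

A triad places three hues 120° apart.
The full set through 72° is {72°, 192°, 312°}.
Given {72°, 312°}, the missing hue is 192°.

192°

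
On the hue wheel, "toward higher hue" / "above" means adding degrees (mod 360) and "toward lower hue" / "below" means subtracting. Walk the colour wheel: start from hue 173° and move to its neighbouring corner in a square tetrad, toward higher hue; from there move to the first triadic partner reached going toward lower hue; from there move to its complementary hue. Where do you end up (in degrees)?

173 + 90 = 263°   (square ↑)
263 − 120 = 143°   (triadic ↓)
143 + 180 = 323°   (complement)

323°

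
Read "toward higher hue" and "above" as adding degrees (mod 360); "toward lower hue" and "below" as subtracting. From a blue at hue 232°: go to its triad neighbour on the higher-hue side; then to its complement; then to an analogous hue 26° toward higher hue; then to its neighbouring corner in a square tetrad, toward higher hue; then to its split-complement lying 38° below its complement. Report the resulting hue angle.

70°

triadic ↑ +120°: 232 + 120 = 352°
complement +180°: 352 + 180 = 532 → 532 − 360 = 172°
analog 26° ↑ +26°: 172 + 26 = 198°
square ↑ +90°: 198 + 90 = 288°
split-comp 38° ↓ +142°: 288 + 142 = 430 → 430 − 360 = 70°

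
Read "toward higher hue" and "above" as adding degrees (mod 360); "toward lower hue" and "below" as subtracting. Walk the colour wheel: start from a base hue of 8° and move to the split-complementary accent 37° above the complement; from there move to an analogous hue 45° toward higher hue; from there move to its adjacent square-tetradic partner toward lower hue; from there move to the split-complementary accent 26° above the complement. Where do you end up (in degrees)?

split-comp 37° ↑ +217°: 8 + 217 = 225°
analog 45° ↑ +45°: 225 + 45 = 270°
square ↓ −90°: 270 − 90 = 180°
split-comp 26° ↑ +206°: 180 + 206 = 386 → 386 − 360 = 26°

26°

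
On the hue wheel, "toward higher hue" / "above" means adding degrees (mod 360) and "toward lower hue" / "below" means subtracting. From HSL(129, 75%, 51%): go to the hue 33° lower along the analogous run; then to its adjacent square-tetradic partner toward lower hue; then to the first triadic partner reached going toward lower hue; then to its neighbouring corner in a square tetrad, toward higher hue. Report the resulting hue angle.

336°

−33° (analog 33° ↓): 129 − 33 = 96°
−90° (square ↓): 96 − 90 = 6°
−120° (triadic ↓): 6 − 120 = -114 → -114 + 360 = 246°
+90° (square ↑): 246 + 90 = 336°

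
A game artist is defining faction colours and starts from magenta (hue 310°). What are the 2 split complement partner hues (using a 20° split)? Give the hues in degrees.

110° and 150°

Split-complementary hues sit 20° either side of the complement.
Complement of 310°: 310 + 180 = 490 → 490 − 360 = 130°
130 − 20 = 110°
130 + 20 = 150°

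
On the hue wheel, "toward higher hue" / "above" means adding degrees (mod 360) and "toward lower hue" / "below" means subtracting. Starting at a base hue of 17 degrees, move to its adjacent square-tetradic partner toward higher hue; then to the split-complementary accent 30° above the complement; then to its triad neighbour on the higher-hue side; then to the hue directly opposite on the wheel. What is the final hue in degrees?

257°

17 + 90 = 107°   (square ↑)
107 + 210 = 317°   (split-comp 30° ↑)
317 + 120 = 437 → 437 − 360 = 77°   (triadic ↑)
77 + 180 = 257°   (complement)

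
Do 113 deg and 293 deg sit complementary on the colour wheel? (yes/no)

yes

Angular distance: |113 − 293| = 180 = 180°.
Complementary requires 180°.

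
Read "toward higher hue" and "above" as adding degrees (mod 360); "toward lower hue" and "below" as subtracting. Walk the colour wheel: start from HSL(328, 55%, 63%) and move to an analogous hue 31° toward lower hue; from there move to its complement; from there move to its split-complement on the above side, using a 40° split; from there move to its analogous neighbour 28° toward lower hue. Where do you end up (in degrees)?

analog 31° ↓ −31°: 328 − 31 = 297°
complement +180°: 297 + 180 = 477 → 477 − 360 = 117°
split-comp 40° ↑ +220°: 117 + 220 = 337°
analog 28° ↓ −28°: 337 − 28 = 309°

309°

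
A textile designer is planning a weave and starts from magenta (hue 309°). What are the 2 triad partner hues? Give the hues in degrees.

A triad places three hues 120° apart.
309 + 120 = 429 → 429 − 360 = 69°
309 + 240 = 549 → 549 − 360 = 189°

69° and 189°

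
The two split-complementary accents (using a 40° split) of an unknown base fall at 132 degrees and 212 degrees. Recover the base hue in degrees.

352°

The accents sit 40° either side of the complement, so the complement is their short-arc midpoint on the wheel.
Short-arc midpoint of 132° and 212°: 172°.
Base is 180° from the complement: 172 − 180 = -8 → -8 + 360 = 352°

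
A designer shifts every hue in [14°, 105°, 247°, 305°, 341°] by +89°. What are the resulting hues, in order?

103°, 194°, 336°, 34°, 70°

14 + 89 = 103°
105 + 89 = 194°
247 + 89 = 336°
305 + 89 = 394 → 394 − 360 = 34°
341 + 89 = 430 → 430 − 360 = 70°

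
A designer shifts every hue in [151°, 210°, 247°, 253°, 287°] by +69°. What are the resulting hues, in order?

220°, 279°, 316°, 322°, 356°

151 + 69 = 220°
210 + 69 = 279°
247 + 69 = 316°
253 + 69 = 322°
287 + 69 = 356°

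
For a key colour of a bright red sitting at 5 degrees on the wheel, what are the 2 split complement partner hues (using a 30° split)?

Split-complementary hues sit 30° either side of the complement.
Complement of 5 degrees: 5 + 180 = 185°
185 − 30 = 155°
185 + 30 = 215°

155° and 215°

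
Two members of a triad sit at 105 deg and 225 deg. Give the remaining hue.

345°

A triad spaces three hues 120° apart.
The full set is {105°, 225°, 345°}.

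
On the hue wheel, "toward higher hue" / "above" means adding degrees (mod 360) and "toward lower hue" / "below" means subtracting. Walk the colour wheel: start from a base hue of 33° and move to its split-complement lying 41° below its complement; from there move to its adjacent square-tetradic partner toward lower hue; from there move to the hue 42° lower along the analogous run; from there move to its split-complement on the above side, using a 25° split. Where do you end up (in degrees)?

+139° (split-comp 41° ↓): 33 + 139 = 172°
−90° (square ↓): 172 − 90 = 82°
−42° (analog 42° ↓): 82 − 42 = 40°
+205° (split-comp 25° ↑): 40 + 205 = 245°

245°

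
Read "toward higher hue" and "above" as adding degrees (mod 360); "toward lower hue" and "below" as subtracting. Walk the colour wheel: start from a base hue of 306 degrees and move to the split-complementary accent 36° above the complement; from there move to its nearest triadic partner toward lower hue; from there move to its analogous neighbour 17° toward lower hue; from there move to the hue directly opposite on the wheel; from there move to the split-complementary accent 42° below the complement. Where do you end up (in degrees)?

split-comp 36° ↑ +216°: 306 + 216 = 522 → 522 − 360 = 162°
triadic ↓ −120°: 162 − 120 = 42°
analog 17° ↓ −17°: 42 − 17 = 25°
complement +180°: 25 + 180 = 205°
split-comp 42° ↓ +138°: 205 + 138 = 343°

343°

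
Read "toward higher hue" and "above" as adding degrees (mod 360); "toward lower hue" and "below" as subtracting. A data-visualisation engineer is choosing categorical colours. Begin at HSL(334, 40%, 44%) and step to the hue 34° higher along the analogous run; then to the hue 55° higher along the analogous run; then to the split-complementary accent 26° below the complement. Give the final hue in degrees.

217°

334 + 34 = 368 → 368 − 360 = 8°   (analog 34° ↑)
8 + 55 = 63°   (analog 55° ↑)
63 + 154 = 217°   (split-comp 26° ↓)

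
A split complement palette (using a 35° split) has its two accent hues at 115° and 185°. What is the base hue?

The accents sit 35° either side of the complement, so the complement is their short-arc midpoint on the wheel.
Short-arc midpoint of 115° and 185°: 150°.
Base is 180° from the complement: 150 − 180 = -30 → -30 + 360 = 330°

330°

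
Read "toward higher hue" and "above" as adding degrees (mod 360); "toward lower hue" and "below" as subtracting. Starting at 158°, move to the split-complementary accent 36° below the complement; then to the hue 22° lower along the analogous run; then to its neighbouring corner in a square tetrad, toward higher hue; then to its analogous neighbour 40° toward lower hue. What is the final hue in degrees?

330°

+144° (split-comp 36° ↓): 158 + 144 = 302°
−22° (analog 22° ↓): 302 − 22 = 280°
+90° (square ↑): 280 + 90 = 370 → 370 − 360 = 10°
−40° (analog 40° ↓): 10 − 40 = -30 → -30 + 360 = 330°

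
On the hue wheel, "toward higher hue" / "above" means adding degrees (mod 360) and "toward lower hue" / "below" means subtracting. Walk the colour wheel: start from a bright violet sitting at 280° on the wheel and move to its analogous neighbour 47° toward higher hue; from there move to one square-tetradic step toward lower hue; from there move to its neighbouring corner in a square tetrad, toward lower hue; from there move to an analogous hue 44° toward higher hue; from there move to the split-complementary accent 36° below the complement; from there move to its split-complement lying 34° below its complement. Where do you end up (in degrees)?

analog 47° ↑ +47°: 280 + 47 = 327°
square ↓ −90°: 327 − 90 = 237°
square ↓ −90°: 237 − 90 = 147°
analog 44° ↑ +44°: 147 + 44 = 191°
split-comp 36° ↓ +144°: 191 + 144 = 335°
split-comp 34° ↓ +146°: 335 + 146 = 481 → 481 − 360 = 121°

121°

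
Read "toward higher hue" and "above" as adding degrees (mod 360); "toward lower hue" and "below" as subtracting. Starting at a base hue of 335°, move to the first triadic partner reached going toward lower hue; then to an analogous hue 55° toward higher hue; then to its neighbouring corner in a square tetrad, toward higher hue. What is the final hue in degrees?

335 − 120 = 215°   (triadic ↓)
215 + 55 = 270°   (analog 55° ↑)
270 + 90 = 360 → 360 − 360 = 0°   (square ↑)

0°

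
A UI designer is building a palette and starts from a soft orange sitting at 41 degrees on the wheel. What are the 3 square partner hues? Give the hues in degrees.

41 + 90 = 131°
41 + 180 = 221°
41 + 270 = 311°

131°, 221° and 311°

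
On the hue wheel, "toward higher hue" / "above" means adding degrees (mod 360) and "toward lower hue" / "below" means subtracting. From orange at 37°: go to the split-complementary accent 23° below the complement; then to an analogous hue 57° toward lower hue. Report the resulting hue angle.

137°

split-comp 23° ↓ +157°: 37 + 157 = 194°
analog 57° ↓ −57°: 194 − 57 = 137°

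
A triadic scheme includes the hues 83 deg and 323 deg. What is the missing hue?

A triad places three hues 120° apart.
The full set through 83° is {83°, 203°, 323°}.
Given {83°, 323°}, the missing hue is 203°.

203°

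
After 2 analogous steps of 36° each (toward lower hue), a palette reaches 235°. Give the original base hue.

307°

2 steps of 36° (toward lower hue) give a net shift of −72°.
Start = end − shift: 235 + 72 = 307°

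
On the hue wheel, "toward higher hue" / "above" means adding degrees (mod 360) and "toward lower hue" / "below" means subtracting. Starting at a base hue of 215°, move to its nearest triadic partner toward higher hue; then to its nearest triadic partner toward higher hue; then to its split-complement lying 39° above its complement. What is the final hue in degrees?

314°

215 + 120 = 335°   (triadic ↑)
335 + 120 = 455 → 455 − 360 = 95°   (triadic ↑)
95 + 219 = 314°   (split-comp 39° ↑)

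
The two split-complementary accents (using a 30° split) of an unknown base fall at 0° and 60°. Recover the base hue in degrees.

210°

The accents sit 30° either side of the complement, so the complement is their short-arc midpoint on the wheel.
Short-arc midpoint of 0° and 60°: 30°.
Base is 180° from the complement: 30 − 180 = -150 → -150 + 360 = 210°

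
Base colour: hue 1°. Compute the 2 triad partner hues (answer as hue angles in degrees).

121° and 241°

A triad places three hues 120° apart.
1 + 120 = 121°
1 + 240 = 241°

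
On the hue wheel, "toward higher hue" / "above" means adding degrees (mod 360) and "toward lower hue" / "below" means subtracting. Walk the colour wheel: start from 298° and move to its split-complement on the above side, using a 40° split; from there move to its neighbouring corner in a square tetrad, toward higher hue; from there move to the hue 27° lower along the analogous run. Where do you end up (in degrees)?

split-comp 40° ↑ +220°: 298 + 220 = 518 → 518 − 360 = 158°
square ↑ +90°: 158 + 90 = 248°
analog 27° ↓ −27°: 248 − 27 = 221°

221°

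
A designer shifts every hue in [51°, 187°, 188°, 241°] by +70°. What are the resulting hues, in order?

121°, 257°, 258°, 311°

51 + 70 = 121°
187 + 70 = 257°
188 + 70 = 258°
241 + 70 = 311°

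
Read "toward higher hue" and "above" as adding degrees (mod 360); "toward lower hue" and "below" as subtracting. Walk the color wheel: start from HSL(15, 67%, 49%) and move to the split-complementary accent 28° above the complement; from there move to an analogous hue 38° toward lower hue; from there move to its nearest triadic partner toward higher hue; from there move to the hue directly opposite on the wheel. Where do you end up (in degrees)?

split-comp 28° ↑ +208°: 15 + 208 = 223°
analog 38° ↓ −38°: 223 − 38 = 185°
triadic ↑ +120°: 185 + 120 = 305°
complement +180°: 305 + 180 = 485 → 485 − 360 = 125°

125°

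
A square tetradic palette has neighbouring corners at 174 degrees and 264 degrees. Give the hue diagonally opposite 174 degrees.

354°

A square tetradic scheme places four hues 90° apart; opposite corners are 180° apart.
174 + 180 = 354°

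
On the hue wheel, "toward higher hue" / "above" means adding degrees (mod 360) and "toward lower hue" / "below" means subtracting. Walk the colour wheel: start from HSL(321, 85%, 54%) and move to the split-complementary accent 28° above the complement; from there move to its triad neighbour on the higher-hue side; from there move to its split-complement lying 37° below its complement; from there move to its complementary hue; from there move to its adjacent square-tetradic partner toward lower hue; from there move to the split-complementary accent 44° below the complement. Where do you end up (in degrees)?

+208° (split-comp 28° ↑): 321 + 208 = 529 → 529 − 360 = 169°
+120° (triadic ↑): 169 + 120 = 289°
+143° (split-comp 37° ↓): 289 + 143 = 432 → 432 − 360 = 72°
+180° (complement): 72 + 180 = 252°
−90° (square ↓): 252 − 90 = 162°
+136° (split-comp 44° ↓): 162 + 136 = 298°

298°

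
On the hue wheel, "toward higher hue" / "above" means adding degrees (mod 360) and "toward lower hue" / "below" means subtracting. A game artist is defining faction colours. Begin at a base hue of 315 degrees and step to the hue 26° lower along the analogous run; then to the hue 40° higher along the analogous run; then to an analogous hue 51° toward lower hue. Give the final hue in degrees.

315 − 26 = 289°   (analog 26° ↓)
289 + 40 = 329°   (analog 40° ↑)
329 − 51 = 278°   (analog 51° ↓)

278°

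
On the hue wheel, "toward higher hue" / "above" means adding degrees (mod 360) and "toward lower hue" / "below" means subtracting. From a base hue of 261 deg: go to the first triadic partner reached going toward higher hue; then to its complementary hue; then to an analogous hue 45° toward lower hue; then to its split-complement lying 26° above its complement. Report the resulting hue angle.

2°

triadic ↑ +120°: 261 + 120 = 381 → 381 − 360 = 21°
complement +180°: 21 + 180 = 201°
analog 45° ↓ −45°: 201 − 45 = 156°
split-comp 26° ↑ +206°: 156 + 206 = 362 → 362 − 360 = 2°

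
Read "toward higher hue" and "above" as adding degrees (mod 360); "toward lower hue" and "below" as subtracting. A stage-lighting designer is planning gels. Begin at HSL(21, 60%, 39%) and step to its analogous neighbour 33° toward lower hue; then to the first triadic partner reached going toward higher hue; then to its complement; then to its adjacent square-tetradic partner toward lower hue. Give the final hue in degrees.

198°

−33° (analog 33° ↓): 21 − 33 = -12 → -12 + 360 = 348°
+120° (triadic ↑): 348 + 120 = 468 → 468 − 360 = 108°
+180° (complement): 108 + 180 = 288°
−90° (square ↓): 288 − 90 = 198°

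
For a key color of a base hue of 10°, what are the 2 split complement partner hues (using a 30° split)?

Split-complementary hues sit 30° either side of the complement.
Complement of 10°: 10 + 180 = 190°
190 − 30 = 160°
190 + 30 = 220°

160° and 220°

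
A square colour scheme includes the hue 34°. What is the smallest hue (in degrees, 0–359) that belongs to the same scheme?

A square tetradic scheme places four hues every 90°.
The full set through 34° is {34°, 124°, 214°, 304°}.

34°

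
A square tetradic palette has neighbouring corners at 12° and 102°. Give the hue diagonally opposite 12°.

192°

A square tetradic scheme places four hues 90° apart; opposite corners are 180° apart.
12 + 180 = 192°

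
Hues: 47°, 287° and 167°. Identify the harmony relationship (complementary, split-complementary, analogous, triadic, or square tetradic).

triadic

Sort the hues: 47°, 167°, 287°.
Successive gaps around the wheel: 120°, 120°, 120°.
Three hues equally spaced 120° apart form a triad.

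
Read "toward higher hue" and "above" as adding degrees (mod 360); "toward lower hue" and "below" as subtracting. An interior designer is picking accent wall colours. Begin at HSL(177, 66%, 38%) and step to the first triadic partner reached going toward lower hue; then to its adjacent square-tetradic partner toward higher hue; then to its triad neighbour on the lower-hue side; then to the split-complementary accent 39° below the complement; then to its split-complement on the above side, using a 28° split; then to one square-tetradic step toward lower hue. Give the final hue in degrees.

177 − 120 = 57°   (triadic ↓)
57 + 90 = 147°   (square ↑)
147 − 120 = 27°   (triadic ↓)
27 + 141 = 168°   (split-comp 39° ↓)
168 + 208 = 376 → 376 − 360 = 16°   (split-comp 28° ↑)
16 − 90 = -74 → -74 + 360 = 286°   (square ↓)

286°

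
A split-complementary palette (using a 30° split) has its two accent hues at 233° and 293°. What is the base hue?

83°

The accents sit 30° either side of the complement, so the complement is their short-arc midpoint on the wheel.
Short-arc midpoint of 233° and 293°: 263°.
Base is 180° from the complement: 263 − 180 = 83°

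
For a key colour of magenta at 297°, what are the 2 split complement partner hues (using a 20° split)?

97° and 137°

Split-complementary hues sit 20° either side of the complement.
Complement of 297°: 297 + 180 = 477 → 477 − 360 = 117°
117 − 20 = 97°
117 + 20 = 137°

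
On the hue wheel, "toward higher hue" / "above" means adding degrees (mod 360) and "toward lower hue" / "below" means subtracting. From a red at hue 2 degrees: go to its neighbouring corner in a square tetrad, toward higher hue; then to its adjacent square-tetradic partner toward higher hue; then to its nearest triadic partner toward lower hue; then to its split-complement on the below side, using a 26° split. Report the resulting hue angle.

+90° (square ↑): 2 + 90 = 92°
+90° (square ↑): 92 + 90 = 182°
−120° (triadic ↓): 182 − 120 = 62°
+154° (split-comp 26° ↓): 62 + 154 = 216°

216°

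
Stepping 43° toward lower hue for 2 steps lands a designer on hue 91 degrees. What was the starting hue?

2 steps of 43° (toward lower hue) give a net shift of −86°.
Start = end − shift: 91 + 86 = 177°

177°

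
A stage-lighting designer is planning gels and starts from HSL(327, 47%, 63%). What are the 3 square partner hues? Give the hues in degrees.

A square tetradic scheme places four hues every 90°.
327 + 90 = 417 → 417 − 360 = 57°
327 + 180 = 507 → 507 − 360 = 147°
327 + 270 = 597 → 597 − 360 = 237°

57°, 147°, 237°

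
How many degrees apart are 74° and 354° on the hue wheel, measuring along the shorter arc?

|74 − 354| = 280.
The shorter arc is 360 − 280 = 80°.

80°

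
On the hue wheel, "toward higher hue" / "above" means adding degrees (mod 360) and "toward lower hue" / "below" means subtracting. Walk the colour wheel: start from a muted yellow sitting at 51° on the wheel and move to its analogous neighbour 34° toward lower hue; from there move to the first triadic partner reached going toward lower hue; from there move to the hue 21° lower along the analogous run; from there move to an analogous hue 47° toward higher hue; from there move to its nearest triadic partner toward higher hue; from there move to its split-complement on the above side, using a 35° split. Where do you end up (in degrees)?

258°

analog 34° ↓ −34°: 51 − 34 = 17°
triadic ↓ −120°: 17 − 120 = -103 → -103 + 360 = 257°
analog 21° ↓ −21°: 257 − 21 = 236°
analog 47° ↑ +47°: 236 + 47 = 283°
triadic ↑ +120°: 283 + 120 = 403 → 403 − 360 = 43°
split-comp 35° ↑ +215°: 43 + 215 = 258°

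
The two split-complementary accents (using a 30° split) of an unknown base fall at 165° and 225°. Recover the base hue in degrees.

15°

The accents sit 30° either side of the complement, so the complement is their short-arc midpoint on the wheel.
Short-arc midpoint of 165° and 225°: 195°.
Base is 180° from the complement: 195 − 180 = 15°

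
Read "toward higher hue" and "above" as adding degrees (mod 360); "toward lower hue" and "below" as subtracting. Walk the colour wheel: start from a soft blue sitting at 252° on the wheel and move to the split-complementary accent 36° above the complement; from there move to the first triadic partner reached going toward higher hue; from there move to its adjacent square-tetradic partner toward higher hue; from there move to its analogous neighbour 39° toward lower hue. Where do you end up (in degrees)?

279°

split-comp 36° ↑ +216°: 252 + 216 = 468 → 468 − 360 = 108°
triadic ↑ +120°: 108 + 120 = 228°
square ↑ +90°: 228 + 90 = 318°
analog 39° ↓ −39°: 318 − 39 = 279°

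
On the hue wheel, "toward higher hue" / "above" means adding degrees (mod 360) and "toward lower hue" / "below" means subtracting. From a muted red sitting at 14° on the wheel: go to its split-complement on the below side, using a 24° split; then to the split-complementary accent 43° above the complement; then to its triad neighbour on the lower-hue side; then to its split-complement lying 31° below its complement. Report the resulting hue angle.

+156° (split-comp 24° ↓): 14 + 156 = 170°
+223° (split-comp 43° ↑): 170 + 223 = 393 → 393 − 360 = 33°
−120° (triadic ↓): 33 − 120 = -87 → -87 + 360 = 273°
+149° (split-comp 31° ↓): 273 + 149 = 422 → 422 − 360 = 62°

62°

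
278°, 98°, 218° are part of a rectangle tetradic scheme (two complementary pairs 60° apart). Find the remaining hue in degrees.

38°

A rectangular tetradic uses two complementary pairs 60° apart: offsets 0°, 60°, 180°, 240°.
Among {98°, 218°, 278°}, 98° and 278° are a 180° pair.
The remaining hue 218° needs its own complement: 218 + 180 = 398 → 398 − 360 = 38°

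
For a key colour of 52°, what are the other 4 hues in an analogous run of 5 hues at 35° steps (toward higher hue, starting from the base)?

87°, 122°, 157°, 192°

Analogous hues sit every 35° along the wheel.
52 + 35 = 87°
52 + 70 = 122°
52 + 105 = 157°
52 + 140 = 192°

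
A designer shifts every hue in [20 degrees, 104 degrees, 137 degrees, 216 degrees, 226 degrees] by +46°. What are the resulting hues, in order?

66°, 150°, 183°, 262°, 272°

20 + 46 = 66°
104 + 46 = 150°
137 + 46 = 183°
216 + 46 = 262°
226 + 46 = 272°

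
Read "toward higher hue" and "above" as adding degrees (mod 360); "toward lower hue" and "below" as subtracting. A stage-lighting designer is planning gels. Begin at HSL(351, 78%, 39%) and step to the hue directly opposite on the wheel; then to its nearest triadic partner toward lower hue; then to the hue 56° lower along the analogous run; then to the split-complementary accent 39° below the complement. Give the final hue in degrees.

136°

351 + 180 = 531 → 531 − 360 = 171°   (complement)
171 − 120 = 51°   (triadic ↓)
51 − 56 = -5 → -5 + 360 = 355°   (analog 56° ↓)
355 + 141 = 496 → 496 − 360 = 136°   (split-comp 39° ↓)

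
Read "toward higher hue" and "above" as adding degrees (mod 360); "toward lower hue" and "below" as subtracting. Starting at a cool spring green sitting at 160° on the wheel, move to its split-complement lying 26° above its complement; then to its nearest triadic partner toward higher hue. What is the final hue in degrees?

split-comp 26° ↑ +206°: 160 + 206 = 366 → 366 − 360 = 6°
triadic ↑ +120°: 6 + 120 = 126°

126°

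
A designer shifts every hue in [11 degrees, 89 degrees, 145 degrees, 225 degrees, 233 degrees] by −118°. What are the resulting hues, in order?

253°, 331°, 27°, 107°, 115°

11 − 118 = -107 → -107 + 360 = 253°
89 − 118 = -29 → -29 + 360 = 331°
145 − 118 = 27°
225 − 118 = 107°
233 − 118 = 115°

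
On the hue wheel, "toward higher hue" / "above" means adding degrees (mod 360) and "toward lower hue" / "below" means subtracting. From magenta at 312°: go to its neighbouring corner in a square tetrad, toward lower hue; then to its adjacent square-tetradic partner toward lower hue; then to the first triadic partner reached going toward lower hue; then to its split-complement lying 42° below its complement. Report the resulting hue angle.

150°

312 − 90 = 222°   (square ↓)
222 − 90 = 132°   (square ↓)
132 − 120 = 12°   (triadic ↓)
12 + 138 = 150°   (split-comp 42° ↓)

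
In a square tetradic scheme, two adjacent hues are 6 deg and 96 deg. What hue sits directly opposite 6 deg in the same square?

186°

A square tetradic scheme places four hues 90° apart; opposite corners are 180° apart.
6 + 180 = 186°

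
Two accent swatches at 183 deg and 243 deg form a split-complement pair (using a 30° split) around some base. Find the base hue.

33°

The accents sit 30° either side of the complement, so the complement is their short-arc midpoint on the wheel.
Short-arc midpoint of 183° and 243°: 213°.
Base is 180° from the complement: 213 − 180 = 33°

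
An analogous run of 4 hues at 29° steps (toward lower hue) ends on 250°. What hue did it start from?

337°

3 steps of 29° (toward lower hue) give a net shift of −87°.
Start = end − shift: 250 + 87 = 337°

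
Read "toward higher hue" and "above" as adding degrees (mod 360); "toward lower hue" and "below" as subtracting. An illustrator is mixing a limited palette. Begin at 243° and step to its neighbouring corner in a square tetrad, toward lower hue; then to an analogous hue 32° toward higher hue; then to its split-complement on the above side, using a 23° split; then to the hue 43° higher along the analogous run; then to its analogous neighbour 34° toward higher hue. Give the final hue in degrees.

105°

243 − 90 = 153°   (square ↓)
153 + 32 = 185°   (analog 32° ↑)
185 + 203 = 388 → 388 − 360 = 28°   (split-comp 23° ↑)
28 + 43 = 71°   (analog 43° ↑)
71 + 34 = 105°   (analog 34° ↑)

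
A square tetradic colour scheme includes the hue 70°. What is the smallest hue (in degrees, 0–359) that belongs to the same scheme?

70°

A square tetradic scheme places four hues every 90°.
The full set through 70° is {70°, 160°, 250°, 340°}.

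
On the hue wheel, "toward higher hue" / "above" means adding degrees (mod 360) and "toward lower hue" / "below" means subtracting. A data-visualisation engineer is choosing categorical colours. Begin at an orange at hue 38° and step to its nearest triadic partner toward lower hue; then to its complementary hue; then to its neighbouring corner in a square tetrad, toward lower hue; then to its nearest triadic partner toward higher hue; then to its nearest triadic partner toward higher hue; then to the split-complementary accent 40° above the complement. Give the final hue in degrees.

108°

38 − 120 = -82 → -82 + 360 = 278°   (triadic ↓)
278 + 180 = 458 → 458 − 360 = 98°   (complement)
98 − 90 = 8°   (square ↓)
8 + 120 = 128°   (triadic ↑)
128 + 120 = 248°   (triadic ↑)
248 + 220 = 468 → 468 − 360 = 108°   (split-comp 40° ↑)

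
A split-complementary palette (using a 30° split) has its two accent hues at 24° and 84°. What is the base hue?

234°

The accents sit 30° either side of the complement, so the complement is their short-arc midpoint on the wheel.
Short-arc midpoint of 24° and 84°: 54°.
Base is 180° from the complement: 54 − 180 = -126 → -126 + 360 = 234°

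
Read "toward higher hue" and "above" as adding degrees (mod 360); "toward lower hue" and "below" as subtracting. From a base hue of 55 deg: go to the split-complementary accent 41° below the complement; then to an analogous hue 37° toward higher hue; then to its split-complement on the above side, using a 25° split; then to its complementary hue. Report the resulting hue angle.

split-comp 41° ↓ +139°: 55 + 139 = 194°
analog 37° ↑ +37°: 194 + 37 = 231°
split-comp 25° ↑ +205°: 231 + 205 = 436 → 436 − 360 = 76°
complement +180°: 76 + 180 = 256°

256°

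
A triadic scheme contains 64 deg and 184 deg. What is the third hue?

A triad spaces three hues 120° apart.
The full set is {64°, 184°, 304°}.

304°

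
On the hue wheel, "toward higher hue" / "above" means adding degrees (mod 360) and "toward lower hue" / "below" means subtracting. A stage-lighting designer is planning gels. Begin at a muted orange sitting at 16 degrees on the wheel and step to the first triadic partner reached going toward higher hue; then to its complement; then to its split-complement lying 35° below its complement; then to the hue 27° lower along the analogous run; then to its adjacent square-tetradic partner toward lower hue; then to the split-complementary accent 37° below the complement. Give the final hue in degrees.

127°

+120° (triadic ↑): 16 + 120 = 136°
+180° (complement): 136 + 180 = 316°
+145° (split-comp 35° ↓): 316 + 145 = 461 → 461 − 360 = 101°
−27° (analog 27° ↓): 101 − 27 = 74°
−90° (square ↓): 74 − 90 = -16 → -16 + 360 = 344°
+143° (split-comp 37° ↓): 344 + 143 = 487 → 487 − 360 = 127°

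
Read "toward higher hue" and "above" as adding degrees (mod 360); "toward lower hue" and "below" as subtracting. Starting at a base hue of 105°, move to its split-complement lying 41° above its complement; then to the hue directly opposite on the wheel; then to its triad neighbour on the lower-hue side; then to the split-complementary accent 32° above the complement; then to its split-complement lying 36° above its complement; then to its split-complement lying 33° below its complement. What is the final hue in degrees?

+221° (split-comp 41° ↑): 105 + 221 = 326°
+180° (complement): 326 + 180 = 506 → 506 − 360 = 146°
−120° (triadic ↓): 146 − 120 = 26°
+212° (split-comp 32° ↑): 26 + 212 = 238°
+216° (split-comp 36° ↑): 238 + 216 = 454 → 454 − 360 = 94°
+147° (split-comp 33° ↓): 94 + 147 = 241°

241°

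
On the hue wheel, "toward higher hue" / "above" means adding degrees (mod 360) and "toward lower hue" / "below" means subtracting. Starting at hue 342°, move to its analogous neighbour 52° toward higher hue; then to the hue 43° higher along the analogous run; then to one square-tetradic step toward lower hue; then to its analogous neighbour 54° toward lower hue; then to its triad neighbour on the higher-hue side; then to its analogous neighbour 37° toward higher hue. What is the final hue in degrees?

+52° (analog 52° ↑): 342 + 52 = 394 → 394 − 360 = 34°
+43° (analog 43° ↑): 34 + 43 = 77°
−90° (square ↓): 77 − 90 = -13 → -13 + 360 = 347°
−54° (analog 54° ↓): 347 − 54 = 293°
+120° (triadic ↑): 293 + 120 = 413 → 413 − 360 = 53°
+37° (analog 37° ↑): 53 + 37 = 90°

90°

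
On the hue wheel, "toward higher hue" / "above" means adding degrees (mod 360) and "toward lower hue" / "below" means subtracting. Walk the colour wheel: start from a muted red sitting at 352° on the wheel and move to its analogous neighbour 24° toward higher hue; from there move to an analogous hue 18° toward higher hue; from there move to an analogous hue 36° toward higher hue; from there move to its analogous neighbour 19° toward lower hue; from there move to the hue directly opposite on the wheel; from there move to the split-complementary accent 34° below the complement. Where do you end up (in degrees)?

17°

352 + 24 = 376 → 376 − 360 = 16°   (analog 24° ↑)
16 + 18 = 34°   (analog 18° ↑)
34 + 36 = 70°   (analog 36° ↑)
70 − 19 = 51°   (analog 19° ↓)
51 + 180 = 231°   (complement)
231 + 146 = 377 → 377 − 360 = 17°   (split-comp 34° ↓)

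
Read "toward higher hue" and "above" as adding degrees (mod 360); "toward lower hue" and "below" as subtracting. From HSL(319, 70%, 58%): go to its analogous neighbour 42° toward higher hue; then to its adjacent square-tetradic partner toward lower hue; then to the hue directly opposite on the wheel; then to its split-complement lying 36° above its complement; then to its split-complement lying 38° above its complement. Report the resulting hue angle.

319 + 42 = 361 → 361 − 360 = 1°   (analog 42° ↑)
1 − 90 = -89 → -89 + 360 = 271°   (square ↓)
271 + 180 = 451 → 451 − 360 = 91°   (complement)
91 + 216 = 307°   (split-comp 36° ↑)
307 + 218 = 525 → 525 − 360 = 165°   (split-comp 38° ↑)

165°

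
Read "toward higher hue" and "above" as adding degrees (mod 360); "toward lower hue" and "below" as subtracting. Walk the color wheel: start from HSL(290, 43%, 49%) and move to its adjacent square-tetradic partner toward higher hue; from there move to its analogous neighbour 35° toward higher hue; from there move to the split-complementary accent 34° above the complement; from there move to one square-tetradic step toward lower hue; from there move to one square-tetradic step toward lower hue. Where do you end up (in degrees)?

89°

square ↑ +90°: 290 + 90 = 380 → 380 − 360 = 20°
analog 35° ↑ +35°: 20 + 35 = 55°
split-comp 34° ↑ +214°: 55 + 214 = 269°
square ↓ −90°: 269 − 90 = 179°
square ↓ −90°: 179 − 90 = 89°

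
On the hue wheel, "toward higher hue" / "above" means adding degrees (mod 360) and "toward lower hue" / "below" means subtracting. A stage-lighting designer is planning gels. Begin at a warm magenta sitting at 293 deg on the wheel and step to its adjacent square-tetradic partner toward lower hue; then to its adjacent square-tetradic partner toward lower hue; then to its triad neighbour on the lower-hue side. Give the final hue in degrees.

−90° (square ↓): 293 − 90 = 203°
−90° (square ↓): 203 − 90 = 113°
−120° (triadic ↓): 113 − 120 = -7 → -7 + 360 = 353°

353°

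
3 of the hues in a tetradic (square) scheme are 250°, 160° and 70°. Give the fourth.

A square tetradic scheme places four hues every 90°.
The full set through 70° is {70°, 160°, 250°, 340°}.
Given {70°, 160°, 250°}, the missing hue is 340°.

340°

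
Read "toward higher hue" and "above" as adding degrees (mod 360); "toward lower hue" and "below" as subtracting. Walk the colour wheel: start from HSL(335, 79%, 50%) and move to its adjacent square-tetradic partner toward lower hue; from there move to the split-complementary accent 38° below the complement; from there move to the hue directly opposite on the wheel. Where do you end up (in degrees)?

207°

−90° (square ↓): 335 − 90 = 245°
+142° (split-comp 38° ↓): 245 + 142 = 387 → 387 − 360 = 27°
+180° (complement): 27 + 180 = 207°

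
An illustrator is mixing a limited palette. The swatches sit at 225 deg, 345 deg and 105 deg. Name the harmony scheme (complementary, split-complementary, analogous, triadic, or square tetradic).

Sort the hues: 105°, 225°, 345°.
Successive gaps around the wheel: 120°, 120°, 120°.
Three hues equally spaced 120° apart form a triad.

triadic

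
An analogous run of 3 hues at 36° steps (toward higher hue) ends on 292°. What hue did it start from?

2 steps of 36° (toward higher hue) give a net shift of +72°.
Start = end − shift: 292 − 72 = 220°

220°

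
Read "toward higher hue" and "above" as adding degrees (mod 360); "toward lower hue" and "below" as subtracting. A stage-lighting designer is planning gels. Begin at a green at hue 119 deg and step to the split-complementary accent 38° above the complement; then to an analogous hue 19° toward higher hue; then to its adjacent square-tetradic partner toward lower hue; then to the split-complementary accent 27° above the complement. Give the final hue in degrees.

split-comp 38° ↑ +218°: 119 + 218 = 337°
analog 19° ↑ +19°: 337 + 19 = 356°
square ↓ −90°: 356 − 90 = 266°
split-comp 27° ↑ +207°: 266 + 207 = 473 → 473 − 360 = 113°

113°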